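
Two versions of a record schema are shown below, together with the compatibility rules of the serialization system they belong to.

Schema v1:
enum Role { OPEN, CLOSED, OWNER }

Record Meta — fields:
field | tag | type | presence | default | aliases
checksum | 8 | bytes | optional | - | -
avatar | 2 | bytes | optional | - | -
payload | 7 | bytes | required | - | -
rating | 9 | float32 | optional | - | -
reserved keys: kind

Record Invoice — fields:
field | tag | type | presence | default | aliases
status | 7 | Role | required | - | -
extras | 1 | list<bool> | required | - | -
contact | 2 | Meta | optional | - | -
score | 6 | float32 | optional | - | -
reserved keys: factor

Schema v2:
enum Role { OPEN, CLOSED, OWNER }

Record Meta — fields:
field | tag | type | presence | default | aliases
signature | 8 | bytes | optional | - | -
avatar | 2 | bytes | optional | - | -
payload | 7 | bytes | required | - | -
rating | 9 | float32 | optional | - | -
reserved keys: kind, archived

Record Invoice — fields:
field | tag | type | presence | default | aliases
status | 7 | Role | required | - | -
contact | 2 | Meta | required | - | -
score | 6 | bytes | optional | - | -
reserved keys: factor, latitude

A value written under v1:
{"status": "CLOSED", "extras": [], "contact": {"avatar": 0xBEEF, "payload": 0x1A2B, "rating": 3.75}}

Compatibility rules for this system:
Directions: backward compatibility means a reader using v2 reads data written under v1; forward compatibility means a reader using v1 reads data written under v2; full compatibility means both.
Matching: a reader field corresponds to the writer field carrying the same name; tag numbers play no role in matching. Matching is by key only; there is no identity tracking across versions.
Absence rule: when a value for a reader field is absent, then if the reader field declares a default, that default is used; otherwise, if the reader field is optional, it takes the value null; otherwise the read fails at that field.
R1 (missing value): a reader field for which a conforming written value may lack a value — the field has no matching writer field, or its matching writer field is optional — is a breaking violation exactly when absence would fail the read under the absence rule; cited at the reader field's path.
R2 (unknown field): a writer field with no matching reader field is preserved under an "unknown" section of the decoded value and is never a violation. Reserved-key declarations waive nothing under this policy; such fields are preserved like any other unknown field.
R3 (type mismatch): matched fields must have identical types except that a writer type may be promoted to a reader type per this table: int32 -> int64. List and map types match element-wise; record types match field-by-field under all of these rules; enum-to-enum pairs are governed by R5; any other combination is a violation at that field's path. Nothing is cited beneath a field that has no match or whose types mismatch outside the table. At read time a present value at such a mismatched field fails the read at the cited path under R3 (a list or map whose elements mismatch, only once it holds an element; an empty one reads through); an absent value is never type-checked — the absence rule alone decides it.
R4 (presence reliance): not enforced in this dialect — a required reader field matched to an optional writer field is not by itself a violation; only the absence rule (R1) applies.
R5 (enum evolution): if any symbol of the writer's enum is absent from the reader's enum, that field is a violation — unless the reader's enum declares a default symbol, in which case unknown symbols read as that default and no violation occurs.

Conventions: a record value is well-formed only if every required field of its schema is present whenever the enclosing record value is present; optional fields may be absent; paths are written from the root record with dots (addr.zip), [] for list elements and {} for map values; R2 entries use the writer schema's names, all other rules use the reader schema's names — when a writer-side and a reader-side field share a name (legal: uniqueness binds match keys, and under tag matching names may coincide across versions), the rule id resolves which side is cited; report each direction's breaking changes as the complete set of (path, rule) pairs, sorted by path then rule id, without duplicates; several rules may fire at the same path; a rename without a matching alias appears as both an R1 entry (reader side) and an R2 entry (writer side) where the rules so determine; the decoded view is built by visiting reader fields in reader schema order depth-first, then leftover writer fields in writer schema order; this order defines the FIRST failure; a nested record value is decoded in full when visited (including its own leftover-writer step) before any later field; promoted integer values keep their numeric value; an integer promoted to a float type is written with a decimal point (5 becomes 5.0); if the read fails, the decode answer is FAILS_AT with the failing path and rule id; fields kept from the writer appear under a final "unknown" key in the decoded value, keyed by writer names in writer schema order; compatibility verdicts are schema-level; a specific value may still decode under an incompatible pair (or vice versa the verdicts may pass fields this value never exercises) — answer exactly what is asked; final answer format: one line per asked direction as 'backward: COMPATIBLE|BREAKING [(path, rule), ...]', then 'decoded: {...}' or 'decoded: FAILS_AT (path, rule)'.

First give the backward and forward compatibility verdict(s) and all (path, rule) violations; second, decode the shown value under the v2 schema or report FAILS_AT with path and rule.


arrows below run writer -> reader for Invoice
backward on Invoice — v2 reading data written by v1:
  status: Role -> Role, writer required; from status
  contact: Meta -> Meta, writer optional; from contact
  score: float32 -> bytes, writer optional; from score
  leftover writer field: extras
  contact.signature: no writer-side match
  contact.avatar: bytes -> bytes, writer optional; from contact.avatar
  contact.payload: bytes -> bytes, writer required; from contact.payload
  contact.rating: float32 -> float32, writer optional; from contact.rating
  leftover writer field: contact.checksum
  violation R1 at contact
  violation R3 at score
  => backward verdict for Invoice: BREAKING, 2 violation(s)
forward on Invoice — v1 reading data written by v2:
  status: Role -> Role, writer required; from status
  extras: no writer-side match
  contact: Meta -> Meta, writer required; from contact
  score: bytes -> float32, writer optional; from score
  contact.checksum: no writer-side match
  contact.avatar: bytes -> bytes, writer optional; from contact.avatar
  contact.payload: bytes -> bytes, writer required; from contact.payload
  contact.rating: float32 -> float32, writer optional; from contact.rating
  leftover writer field: contact.signature
  violation R1 at extras
  violation R3 at score
  => forward verdict for Invoice: BREAKING, 2 violation(s)
decode walk for Invoice under reader schema v2:
  status := "CLOSED"
  contact.signature := null (missing; optional => null)
  contact.avatar := 0xBEEF
  contact.payload := 0x1A2B
  contact.rating := 3.75
  score := null (missing; optional => null)
  writer extras: kept under "unknown"
  => decoded: {"status": "CLOSED", "contact": {"signature": null, "avatar": 0xBEEF, "payload": 0x1A2B, "rating": 3.75}, "score": null, "unknown": {"extras": []}}

backward: BREAKING [(contact, R1), (score, R3)]; forward: BREAKING [(extras, R1), (score, R3)]; decoded: {"status": "CLOSED", "contact": {"signature": null, "avatar": 0xBEEF, "payload": 0x1A2B, "rating": 3.75}, "score": null, "unknown": {"extras": []}}


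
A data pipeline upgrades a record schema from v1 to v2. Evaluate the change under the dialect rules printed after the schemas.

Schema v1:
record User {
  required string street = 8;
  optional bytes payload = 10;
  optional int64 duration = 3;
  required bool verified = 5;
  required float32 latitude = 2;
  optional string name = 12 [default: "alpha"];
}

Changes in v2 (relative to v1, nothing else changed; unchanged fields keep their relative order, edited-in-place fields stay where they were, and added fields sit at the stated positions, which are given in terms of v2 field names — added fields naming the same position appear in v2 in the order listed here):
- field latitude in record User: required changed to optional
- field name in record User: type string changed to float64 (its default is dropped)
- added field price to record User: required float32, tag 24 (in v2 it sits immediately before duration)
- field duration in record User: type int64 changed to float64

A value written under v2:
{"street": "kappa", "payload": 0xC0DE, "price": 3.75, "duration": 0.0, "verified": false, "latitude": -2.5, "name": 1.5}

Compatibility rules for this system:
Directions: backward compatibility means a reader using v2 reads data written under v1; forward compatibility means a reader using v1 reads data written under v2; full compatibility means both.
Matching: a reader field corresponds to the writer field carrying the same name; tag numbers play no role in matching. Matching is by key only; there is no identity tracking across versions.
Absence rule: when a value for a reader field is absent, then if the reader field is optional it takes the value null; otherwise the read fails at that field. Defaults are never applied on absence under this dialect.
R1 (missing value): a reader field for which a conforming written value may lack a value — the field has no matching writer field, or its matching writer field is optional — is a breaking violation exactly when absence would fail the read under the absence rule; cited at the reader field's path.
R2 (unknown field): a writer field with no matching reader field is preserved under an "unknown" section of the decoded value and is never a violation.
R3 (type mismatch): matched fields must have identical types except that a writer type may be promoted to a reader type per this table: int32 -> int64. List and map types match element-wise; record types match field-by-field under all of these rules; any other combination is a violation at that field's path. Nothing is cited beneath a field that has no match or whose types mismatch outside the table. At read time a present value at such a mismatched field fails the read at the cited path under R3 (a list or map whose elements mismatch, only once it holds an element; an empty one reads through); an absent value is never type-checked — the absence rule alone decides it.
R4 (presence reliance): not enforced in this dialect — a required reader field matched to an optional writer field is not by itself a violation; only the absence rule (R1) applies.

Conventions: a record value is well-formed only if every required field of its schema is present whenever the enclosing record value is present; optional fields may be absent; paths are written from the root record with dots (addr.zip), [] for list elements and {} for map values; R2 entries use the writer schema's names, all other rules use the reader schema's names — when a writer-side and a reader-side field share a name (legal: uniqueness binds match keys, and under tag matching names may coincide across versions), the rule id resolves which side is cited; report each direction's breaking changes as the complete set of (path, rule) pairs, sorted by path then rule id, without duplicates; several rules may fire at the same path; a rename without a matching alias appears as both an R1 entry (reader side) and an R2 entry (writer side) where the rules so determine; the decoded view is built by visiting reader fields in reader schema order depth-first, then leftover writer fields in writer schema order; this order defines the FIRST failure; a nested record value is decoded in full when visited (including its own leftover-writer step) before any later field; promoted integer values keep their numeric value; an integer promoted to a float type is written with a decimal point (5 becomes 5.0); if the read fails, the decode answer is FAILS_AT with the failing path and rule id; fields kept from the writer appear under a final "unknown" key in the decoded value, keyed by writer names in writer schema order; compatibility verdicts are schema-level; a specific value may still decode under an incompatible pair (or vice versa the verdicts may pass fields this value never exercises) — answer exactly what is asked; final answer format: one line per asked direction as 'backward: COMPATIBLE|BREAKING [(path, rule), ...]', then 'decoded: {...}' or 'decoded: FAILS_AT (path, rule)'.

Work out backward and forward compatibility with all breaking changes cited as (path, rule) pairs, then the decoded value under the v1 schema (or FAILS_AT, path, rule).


arrows below run writer -> reader for User
backward pass over User, reader schema v2, writer schema v1:
  string -> string, writer required: street aligns to street
  bytes -> bytes, writer optional: payload aligns to payload
  price: no writer match
  int64 -> float64, writer optional: duration aligns to duration
  bool -> bool, writer required: verified aligns to verified
  float32 -> float32, writer required: latitude aligns to latitude
  string -> float64, writer optional: name aligns to name
  rule R3 violated at duration
  rule R3 violated at name
  rule R1 violated at price
  => 3 violation(s): backward is BREAKING for User
forward pass over User, reader schema v1, writer schema v2:
  string -> string, writer required: street aligns to street
  bytes -> bytes, writer optional: payload aligns to payload
  float64 -> int64, writer optional: duration aligns to duration
  bool -> bool, writer required: verified aligns to verified
  float32 -> float32, writer optional: latitude aligns to latitude
  float64 -> string, writer optional: name aligns to name
  writer field price has no reader counterpart
  rule R3 violated at duration
  rule R1 violated at latitude
  rule R3 violated at name
  => 3 violation(s): forward is BREAKING for User
decode walk for User under reader schema v1:
  street := "kappa"
  payload := 0xC0DE
  read fails at duration under R3
  => FAILS_AT (duration, R3)

backward: BREAKING [(duration, R3), (name, R3), (price, R1)]; forward: BREAKING [(duration, R3), (latitude, R1), (name, R3)]; decoded: FAILS_AT (duration, R3)


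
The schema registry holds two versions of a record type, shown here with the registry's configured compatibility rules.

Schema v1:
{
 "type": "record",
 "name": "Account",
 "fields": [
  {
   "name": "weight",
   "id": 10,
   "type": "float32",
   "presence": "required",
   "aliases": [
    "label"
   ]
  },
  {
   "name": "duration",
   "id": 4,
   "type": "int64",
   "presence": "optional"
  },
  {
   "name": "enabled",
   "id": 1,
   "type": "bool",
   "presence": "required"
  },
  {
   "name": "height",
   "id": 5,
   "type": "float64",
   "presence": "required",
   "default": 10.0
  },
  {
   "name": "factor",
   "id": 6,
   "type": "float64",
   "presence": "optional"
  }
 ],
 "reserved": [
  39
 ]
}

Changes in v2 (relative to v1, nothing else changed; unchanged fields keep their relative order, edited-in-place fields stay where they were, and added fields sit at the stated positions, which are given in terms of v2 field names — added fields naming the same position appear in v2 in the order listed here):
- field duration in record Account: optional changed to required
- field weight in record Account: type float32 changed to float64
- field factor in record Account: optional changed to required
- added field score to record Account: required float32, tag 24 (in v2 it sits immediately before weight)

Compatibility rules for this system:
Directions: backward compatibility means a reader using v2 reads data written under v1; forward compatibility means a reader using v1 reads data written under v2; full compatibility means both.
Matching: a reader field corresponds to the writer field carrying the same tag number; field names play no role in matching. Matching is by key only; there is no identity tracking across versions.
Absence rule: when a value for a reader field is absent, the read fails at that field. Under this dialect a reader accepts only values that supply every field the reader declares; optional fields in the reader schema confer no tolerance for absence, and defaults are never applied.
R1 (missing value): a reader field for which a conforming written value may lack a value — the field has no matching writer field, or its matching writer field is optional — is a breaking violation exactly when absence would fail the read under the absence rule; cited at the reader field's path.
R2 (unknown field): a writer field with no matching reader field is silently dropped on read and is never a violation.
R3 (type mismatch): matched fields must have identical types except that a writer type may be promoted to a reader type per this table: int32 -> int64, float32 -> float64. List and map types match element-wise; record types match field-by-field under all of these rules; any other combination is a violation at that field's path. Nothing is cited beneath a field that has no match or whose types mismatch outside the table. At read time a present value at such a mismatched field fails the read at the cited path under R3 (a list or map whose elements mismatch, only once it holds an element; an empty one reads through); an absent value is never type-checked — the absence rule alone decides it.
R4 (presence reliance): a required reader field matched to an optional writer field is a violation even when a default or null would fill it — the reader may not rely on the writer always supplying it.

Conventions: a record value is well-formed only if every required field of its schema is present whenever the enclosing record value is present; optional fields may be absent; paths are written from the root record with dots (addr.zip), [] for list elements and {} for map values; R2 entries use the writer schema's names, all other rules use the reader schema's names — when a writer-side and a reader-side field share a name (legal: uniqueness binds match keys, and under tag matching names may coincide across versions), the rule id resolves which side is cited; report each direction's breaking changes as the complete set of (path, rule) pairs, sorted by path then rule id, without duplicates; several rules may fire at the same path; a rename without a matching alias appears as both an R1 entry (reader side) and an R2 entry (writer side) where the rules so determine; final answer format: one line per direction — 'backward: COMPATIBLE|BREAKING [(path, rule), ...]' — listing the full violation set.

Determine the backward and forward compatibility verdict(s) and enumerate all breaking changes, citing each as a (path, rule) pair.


arrows below run writer -> reader for Account
backward on Account — v2 reading data written by v1:
  score: no writer-side match
  float32 -> float64, writer required: weight aligns to weight
  int64 -> int64, writer optional: duration aligns to duration
  bool -> bool, writer required: enabled aligns to enabled
  float64 -> float64, writer required: height aligns to height
  float64 -> float64, writer optional: factor aligns to factor
  violation R1 at duration
  violation R4 at duration
  violation R1 at factor
  violation R4 at factor
  violation R1 at score
  => 5 violation(s): backward is BREAKING for Account
forward on Account — v1 reading data written by v2:
  float64 -> float32, writer required: weight aligns to weight
  int64 -> int64, writer required: duration aligns to duration
  bool -> bool, writer required: enabled aligns to enabled
  float64 -> float64, writer required: height aligns to height
  float64 -> float64, writer required: factor aligns to factor
  leftover writer field: score
  violation R3 at weight
  => 1 violation(s): forward is BREAKING for Account

backward: BREAKING [(duration, R1), (duration, R4), (factor, R1), (factor, R4), (score, R1)]; forward: BREAKING [(weight, R3)]


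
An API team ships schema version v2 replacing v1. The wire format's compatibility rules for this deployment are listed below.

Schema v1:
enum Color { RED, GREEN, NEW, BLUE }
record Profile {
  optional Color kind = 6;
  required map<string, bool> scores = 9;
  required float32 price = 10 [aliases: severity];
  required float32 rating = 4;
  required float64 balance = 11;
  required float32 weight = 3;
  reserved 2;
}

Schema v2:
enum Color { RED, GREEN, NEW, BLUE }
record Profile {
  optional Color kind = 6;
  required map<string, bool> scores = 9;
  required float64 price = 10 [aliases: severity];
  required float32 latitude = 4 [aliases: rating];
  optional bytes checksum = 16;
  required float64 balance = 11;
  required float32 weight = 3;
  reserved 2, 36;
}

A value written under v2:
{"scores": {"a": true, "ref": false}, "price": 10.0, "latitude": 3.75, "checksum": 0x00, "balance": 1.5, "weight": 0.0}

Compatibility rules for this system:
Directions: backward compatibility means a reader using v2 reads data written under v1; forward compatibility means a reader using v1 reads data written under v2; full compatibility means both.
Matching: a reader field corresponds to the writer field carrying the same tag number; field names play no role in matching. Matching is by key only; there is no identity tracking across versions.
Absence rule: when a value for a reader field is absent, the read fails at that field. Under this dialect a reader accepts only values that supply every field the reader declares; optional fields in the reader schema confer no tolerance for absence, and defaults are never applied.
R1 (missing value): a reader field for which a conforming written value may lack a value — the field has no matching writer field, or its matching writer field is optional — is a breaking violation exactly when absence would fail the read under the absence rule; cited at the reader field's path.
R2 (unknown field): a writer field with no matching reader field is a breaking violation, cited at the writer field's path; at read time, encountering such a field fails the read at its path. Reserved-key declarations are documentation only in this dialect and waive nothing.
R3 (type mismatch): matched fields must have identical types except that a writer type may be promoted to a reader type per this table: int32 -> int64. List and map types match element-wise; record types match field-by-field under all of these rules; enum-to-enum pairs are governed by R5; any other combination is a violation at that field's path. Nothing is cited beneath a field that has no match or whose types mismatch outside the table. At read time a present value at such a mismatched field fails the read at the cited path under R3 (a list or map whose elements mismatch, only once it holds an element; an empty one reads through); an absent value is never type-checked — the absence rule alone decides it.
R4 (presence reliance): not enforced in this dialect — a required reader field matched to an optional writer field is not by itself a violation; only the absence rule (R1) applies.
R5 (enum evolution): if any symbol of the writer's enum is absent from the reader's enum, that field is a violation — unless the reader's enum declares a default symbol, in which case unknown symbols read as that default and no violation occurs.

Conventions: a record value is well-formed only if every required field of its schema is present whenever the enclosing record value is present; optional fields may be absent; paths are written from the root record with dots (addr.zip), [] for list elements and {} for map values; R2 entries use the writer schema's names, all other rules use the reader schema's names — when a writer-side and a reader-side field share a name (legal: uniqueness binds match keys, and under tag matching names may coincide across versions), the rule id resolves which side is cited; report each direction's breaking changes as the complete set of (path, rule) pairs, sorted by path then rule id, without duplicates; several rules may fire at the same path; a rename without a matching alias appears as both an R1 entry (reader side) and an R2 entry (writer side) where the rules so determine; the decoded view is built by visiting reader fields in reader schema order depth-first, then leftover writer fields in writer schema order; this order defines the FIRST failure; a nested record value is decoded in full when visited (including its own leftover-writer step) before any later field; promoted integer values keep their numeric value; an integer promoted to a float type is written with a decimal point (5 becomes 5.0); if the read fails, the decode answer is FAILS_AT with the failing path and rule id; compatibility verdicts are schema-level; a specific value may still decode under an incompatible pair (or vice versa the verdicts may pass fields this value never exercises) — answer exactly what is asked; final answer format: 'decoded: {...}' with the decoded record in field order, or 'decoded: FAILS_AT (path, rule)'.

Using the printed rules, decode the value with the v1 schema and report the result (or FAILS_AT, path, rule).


decoded: FAILS_AT (kind, R1)

each type pair in Profile: writer, then reader
decode walk for Profile under reader schema v1:
  read fails at kind under R1 (no fill)
  => FAILS_AT (kind, R1)
the other Profile changes do not affect what is asked:
  added field checksum to record Profile: optional bytes, tag 16 (in v2 it sits immediately before balance) -> matters for Profile compatibility verdicts, not for this value's decode
  field price in record Profile: type float32 changed to float64 -> matters for Profile compatibility verdicts, not for this value's decode
  renamed field rating to latitude in record Profile (alias rating declared on the renamed field) -> no rule fires on it and the decoded Profile view is identical with or without it


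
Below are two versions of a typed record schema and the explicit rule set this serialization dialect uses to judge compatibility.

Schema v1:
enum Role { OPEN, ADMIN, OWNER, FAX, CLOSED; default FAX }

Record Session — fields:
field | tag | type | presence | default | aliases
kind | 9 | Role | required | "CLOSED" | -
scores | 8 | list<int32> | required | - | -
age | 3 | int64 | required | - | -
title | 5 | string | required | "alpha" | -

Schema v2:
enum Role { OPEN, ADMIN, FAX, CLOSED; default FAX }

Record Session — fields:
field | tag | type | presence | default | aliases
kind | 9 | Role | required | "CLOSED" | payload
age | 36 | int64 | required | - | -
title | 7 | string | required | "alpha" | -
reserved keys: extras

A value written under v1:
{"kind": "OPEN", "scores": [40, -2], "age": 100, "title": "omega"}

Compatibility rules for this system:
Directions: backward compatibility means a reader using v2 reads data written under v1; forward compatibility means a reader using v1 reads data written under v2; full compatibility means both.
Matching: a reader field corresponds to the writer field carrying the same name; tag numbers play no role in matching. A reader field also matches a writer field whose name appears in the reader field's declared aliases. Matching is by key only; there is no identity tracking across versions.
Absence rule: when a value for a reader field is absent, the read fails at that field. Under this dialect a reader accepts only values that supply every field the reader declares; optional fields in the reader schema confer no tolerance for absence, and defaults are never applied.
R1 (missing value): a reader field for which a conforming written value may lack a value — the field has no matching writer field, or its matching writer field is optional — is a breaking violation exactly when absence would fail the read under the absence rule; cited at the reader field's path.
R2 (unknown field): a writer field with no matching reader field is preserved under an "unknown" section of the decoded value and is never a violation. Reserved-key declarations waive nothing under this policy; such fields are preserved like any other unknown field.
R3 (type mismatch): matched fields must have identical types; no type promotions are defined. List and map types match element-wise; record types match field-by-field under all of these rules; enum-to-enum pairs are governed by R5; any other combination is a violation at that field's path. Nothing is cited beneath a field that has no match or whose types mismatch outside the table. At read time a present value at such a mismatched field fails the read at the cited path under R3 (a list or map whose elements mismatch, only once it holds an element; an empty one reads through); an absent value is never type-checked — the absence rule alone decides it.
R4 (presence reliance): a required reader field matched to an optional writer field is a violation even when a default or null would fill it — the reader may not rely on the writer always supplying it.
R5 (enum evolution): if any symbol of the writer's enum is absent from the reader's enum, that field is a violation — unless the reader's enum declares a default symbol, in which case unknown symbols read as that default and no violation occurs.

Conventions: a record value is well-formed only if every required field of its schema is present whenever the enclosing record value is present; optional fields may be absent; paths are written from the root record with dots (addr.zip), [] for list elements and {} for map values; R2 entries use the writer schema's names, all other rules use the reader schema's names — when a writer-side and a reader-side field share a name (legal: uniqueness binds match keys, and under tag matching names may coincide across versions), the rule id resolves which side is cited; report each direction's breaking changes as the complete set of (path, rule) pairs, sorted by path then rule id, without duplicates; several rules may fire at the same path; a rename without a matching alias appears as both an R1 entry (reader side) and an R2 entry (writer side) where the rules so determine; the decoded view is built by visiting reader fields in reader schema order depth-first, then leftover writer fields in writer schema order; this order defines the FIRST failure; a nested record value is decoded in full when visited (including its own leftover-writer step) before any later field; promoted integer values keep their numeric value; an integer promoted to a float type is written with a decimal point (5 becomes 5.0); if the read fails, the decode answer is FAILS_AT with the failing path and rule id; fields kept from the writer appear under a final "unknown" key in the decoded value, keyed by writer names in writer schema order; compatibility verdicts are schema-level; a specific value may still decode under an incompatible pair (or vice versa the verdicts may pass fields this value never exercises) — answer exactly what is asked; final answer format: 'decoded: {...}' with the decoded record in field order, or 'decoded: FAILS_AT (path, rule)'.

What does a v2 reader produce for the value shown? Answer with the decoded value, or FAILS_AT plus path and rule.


decoded: {"kind": "OPEN", "age": 100, "title": "omega", "unknown": {"scores": [40, -2]}}

the writer's type comes first in each Session pair
decode walk for Session under reader schema v2:
  kind := "OPEN"
  age := 100
  title := "omega"
  writer scores: kept under "unknown"
  => decoded: {"kind": "OPEN", "age": 100, "title": "omega", "unknown": {"scores": [40, -2]}}
remaining Session differences; none change what is asked:
  enum Role (field kind in record Session): symbol OWNER removed -> triggers nothing under the printed rules; the Session answer is the same either way
  field title in record Session: tag 5 changed to 7 -> triggers nothing under the printed rules; the Session answer is the same either way
  field age in record Session: tag 3 changed to 36 -> triggers nothing under the printed rules; the Session answer is the same either way


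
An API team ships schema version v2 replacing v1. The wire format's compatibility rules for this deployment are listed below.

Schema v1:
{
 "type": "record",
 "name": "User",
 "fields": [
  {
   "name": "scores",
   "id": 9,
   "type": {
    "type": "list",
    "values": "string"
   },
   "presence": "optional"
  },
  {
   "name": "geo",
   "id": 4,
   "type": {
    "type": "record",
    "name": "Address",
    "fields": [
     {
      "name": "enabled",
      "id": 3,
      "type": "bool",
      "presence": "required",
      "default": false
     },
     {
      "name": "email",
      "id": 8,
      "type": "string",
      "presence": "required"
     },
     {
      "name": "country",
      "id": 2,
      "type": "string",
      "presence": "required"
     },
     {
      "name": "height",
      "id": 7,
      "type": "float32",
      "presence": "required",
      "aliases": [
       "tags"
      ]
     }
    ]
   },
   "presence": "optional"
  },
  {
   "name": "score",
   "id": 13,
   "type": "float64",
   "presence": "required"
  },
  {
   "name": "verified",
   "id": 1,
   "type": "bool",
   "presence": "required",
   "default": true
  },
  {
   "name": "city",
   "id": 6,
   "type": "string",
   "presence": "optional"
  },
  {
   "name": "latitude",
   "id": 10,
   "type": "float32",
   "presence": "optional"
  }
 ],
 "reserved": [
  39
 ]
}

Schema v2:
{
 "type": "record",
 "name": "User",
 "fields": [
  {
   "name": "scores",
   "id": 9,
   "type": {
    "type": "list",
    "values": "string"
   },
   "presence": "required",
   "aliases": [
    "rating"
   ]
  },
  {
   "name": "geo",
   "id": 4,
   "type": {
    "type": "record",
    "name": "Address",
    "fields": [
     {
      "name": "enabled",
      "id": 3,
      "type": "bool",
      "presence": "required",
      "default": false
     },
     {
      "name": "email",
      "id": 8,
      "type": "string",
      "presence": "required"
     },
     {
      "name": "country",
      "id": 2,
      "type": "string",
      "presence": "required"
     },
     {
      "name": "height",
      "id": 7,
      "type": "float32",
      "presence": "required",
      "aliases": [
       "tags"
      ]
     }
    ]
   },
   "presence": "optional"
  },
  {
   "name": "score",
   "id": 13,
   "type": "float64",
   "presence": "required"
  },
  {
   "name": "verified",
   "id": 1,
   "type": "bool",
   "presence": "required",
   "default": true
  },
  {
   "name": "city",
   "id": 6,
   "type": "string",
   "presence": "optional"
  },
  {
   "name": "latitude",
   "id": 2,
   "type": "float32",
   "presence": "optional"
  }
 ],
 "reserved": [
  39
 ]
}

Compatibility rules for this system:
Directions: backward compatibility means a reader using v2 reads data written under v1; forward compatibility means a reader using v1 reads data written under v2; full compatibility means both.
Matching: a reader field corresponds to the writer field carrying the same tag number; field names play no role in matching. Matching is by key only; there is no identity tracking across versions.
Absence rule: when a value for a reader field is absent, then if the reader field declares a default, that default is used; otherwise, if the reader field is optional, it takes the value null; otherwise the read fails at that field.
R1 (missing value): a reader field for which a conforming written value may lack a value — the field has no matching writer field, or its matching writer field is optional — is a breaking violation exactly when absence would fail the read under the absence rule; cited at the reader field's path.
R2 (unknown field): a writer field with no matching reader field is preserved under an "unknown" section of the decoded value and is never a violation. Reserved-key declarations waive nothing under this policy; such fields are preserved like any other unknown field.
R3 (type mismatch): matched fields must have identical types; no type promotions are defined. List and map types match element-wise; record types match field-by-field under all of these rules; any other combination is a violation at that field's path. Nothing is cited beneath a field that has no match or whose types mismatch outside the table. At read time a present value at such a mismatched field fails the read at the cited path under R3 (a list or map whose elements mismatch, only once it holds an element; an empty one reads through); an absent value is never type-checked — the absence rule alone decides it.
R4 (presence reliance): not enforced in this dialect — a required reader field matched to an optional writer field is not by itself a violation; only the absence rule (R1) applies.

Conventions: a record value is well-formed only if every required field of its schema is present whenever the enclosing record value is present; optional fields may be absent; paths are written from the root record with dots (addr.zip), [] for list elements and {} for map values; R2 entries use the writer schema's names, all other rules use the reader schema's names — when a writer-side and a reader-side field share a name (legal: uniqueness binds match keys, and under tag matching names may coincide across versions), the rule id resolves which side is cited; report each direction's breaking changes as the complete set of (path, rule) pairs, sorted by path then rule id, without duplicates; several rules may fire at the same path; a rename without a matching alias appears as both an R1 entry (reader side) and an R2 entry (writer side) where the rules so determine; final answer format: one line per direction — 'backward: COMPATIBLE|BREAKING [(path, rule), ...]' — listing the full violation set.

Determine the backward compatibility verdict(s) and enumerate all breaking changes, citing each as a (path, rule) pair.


in User below, arrows point writer -> reader
backward for User (reader v2, writer v1):
  scores <- scores (list<string> -> list<string>, writer optional)
  geo <- geo (Address -> Address, writer optional)
  score <- score (float64 -> float64, writer required)
  verified <- verified (bool -> bool, writer required)
  city <- city (string -> string, writer optional)
  latitude: no writer match
  writer latitude: unknown to reader
  geo.enabled <- geo.enabled (bool -> bool, writer required)
  geo.email <- geo.email (string -> string, writer required)
  geo.country <- geo.country (string -> string, writer required)
  geo.height <- geo.height (float32 -> float32, writer required)
  violation R1 at scores
  => backward: BREAKING (1)
the other User changes do not affect what is asked:
  field latitude in record User: tag 10 changed to 2 -> no rule fires on it in User's dialect; the asked verdict holds

backward: BREAKING [(scores, R1)]


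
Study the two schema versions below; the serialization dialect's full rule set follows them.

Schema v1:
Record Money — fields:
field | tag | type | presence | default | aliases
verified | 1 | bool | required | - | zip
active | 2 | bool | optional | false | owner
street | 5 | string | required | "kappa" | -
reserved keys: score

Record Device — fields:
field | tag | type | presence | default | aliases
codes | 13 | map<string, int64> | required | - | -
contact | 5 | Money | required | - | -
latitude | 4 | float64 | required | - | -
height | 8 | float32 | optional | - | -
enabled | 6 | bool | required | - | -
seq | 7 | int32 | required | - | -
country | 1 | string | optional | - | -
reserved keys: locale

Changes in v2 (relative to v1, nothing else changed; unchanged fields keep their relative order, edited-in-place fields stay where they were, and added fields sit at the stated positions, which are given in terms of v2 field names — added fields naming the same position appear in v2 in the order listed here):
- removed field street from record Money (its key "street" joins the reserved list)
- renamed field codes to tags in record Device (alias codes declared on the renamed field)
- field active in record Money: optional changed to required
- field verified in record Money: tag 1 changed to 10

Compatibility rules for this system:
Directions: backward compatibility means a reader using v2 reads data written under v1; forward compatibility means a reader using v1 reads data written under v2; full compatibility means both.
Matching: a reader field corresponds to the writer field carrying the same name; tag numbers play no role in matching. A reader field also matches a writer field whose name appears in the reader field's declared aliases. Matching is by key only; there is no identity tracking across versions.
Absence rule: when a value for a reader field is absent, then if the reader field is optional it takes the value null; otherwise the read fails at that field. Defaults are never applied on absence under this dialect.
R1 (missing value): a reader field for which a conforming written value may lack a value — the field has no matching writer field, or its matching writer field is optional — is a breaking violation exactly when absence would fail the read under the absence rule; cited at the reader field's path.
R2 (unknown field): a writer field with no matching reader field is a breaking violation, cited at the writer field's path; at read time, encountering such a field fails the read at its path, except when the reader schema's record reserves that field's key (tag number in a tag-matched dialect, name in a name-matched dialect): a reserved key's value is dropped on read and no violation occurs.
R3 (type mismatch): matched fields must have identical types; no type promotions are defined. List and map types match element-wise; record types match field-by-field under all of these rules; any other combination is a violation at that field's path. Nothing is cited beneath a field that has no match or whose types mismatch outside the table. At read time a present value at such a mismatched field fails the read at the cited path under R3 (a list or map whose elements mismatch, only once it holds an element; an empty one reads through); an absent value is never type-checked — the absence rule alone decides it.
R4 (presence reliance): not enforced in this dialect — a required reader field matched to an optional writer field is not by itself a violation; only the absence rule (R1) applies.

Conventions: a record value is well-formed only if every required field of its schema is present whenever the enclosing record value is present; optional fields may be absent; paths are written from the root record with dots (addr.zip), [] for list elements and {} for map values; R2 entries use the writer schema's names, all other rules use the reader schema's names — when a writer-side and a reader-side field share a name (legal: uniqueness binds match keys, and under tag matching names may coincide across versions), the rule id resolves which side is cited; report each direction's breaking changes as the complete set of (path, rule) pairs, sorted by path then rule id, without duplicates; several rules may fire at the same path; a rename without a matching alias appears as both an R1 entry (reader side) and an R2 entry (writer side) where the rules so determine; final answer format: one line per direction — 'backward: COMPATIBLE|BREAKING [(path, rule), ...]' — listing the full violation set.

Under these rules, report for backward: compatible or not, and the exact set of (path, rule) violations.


backward: BREAKING [(contact.active, R1)]

each type pair in Device: writer, then reader
checking backward for Device: reader v2 against writer v1:
  map<string, int64> -> map<string, int64>, writer required: tags aligns to codes
  Money -> Money, writer required: contact aligns to contact
  float64 -> float64, writer required: latitude aligns to latitude
  float32 -> float32, writer optional: height aligns to height
  bool -> bool, writer required: enabled aligns to enabled
  int32 -> int32, writer required: seq aligns to seq
  string -> string, writer optional: country aligns to country
  bool -> bool, writer required: contact.verified aligns to contact.verified
  bool -> bool, writer optional: contact.active aligns to contact.active
  contact.street (writer side), unknown to reader
  violation R1 at contact.active
  => backward verdict for Device: BREAKING, 1 violation(s)
the other Device changes do not affect what is asked:
  removed field street from record Money (its key "street" joins the reserved list) -> its effect on Device is confined to the forward direction, not asked
  renamed field codes to tags in record Device (alias codes declared on the renamed field) -> its effect on Device is confined to the forward direction, not asked
  field verified in record Money: tag 1 changed to 10 -> triggers nothing under Device's printed rules — same verdict
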